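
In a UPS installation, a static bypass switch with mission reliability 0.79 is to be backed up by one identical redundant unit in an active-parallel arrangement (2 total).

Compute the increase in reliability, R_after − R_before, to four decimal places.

0.1659

R_before = 0.79
R_after = 1 − (1 − 0.79)^2 = 0.9559
ΔR = 0.9559 − 0.79 = 0.1659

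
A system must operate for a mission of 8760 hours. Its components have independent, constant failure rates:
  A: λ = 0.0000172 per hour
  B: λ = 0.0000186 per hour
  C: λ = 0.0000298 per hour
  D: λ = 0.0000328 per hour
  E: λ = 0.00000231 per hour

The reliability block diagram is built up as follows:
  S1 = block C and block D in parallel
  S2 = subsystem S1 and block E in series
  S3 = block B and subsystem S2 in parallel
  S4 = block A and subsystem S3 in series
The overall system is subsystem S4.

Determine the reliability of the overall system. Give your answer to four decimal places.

0.8503

R(A) = exp(−0.0000172 × 8760) = 0.860130
R(B) = exp(−0.0000186 × 8760) = 0.849646
R(C) = exp(−0.0000298 × 8760) = 0.770244
R(D) = exp(−0.0000328 × 8760) = 0.750266
R(E) = exp(−0.00000231 × 8760) = 0.979968
Parallel (C and D): 1 − (1 − 0.770244)(1 − 0.750266) = 0.942622
Series ([0.942622] and E): 0.942622 × 0.979968 = 0.923739
Parallel (B and [0.923739]): 1 − (1 − 0.849646)(1 − 0.923739) = 0.988534
Series (A and [0.988534]): 0.860130 × 0.988534 = 0.8503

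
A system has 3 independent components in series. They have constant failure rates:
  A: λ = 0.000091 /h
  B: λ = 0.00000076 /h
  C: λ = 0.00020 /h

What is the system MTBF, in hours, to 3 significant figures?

Series of exponential components: λ_sys = Σ λ_i
λ_sys = 0.000091 + 0.00000076 + 0.00020 = 2.9176e-04 /h
MTBF = 1 / λ_sys = 3430 h

3430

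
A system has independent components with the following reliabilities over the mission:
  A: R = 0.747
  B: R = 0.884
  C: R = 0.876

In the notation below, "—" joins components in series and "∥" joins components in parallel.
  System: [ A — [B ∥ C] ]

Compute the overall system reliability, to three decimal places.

Parallel (B and C): 1 − (1 − 0.88400)(1 − 0.87600) = 0.98562
Series (A and [0.98562]): 0.74700 × 0.98562 = 0.736

0.736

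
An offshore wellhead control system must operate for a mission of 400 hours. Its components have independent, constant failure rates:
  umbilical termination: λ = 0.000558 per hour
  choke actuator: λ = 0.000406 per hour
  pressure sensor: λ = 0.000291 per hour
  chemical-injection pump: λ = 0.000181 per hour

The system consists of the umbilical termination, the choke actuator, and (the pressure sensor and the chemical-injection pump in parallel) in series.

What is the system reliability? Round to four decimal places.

R(umbilical termination) = exp(−0.000558 × 400) = 0.799955
R(choke actuator) = exp(−0.000406 × 400) = 0.850101
R(pressure sensor) = exp(−0.000291 × 400) = 0.890119
R(chemical-injection pump) = exp(−0.000181 × 400) = 0.930159
Parallel (pressure sensor and chemical-injection pump): 1 − (1 − 0.890119)(1 − 0.930159) = 0.992326
Series (umbilical termination, choke actuator, and [0.992326]): 0.799955 × 0.850101 × 0.992326 = 0.6748

0.6748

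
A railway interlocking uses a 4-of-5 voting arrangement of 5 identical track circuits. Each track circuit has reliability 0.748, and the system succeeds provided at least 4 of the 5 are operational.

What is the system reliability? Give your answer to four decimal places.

0.6286

R = Σ_{i=4}^{5} C(5,i) p^i (1−p)^{5−i} with p = 0.748
C(5,4)·0.748^4·0.252^1 = 0.394436
C(5,5)·0.748^5·0.252^0 = 0.234157
Sum = 0.6286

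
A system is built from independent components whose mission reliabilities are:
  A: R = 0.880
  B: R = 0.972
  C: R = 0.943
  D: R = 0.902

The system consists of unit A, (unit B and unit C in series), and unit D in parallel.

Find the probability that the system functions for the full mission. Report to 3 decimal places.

Series (B and C): 0.97200 × 0.94300 = 0.91660
Parallel (A, [0.91660], and D): 1 − (1 − 0.88000)(1 − 0.91660)(1 − 0.90200) = 0.999

0.999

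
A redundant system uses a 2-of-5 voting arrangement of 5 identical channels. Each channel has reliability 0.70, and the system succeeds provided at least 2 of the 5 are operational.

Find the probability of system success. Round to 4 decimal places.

R = Σ_{i=2}^{5} C(5,i) p^i (1−p)^{5−i} with p = 0.70
C(5,2)·0.70^2·0.30^3 = 0.132300
C(5,3)·0.70^3·0.30^2 = 0.308700
C(5,4)·0.70^4·0.30^1 = 0.360150
C(5,5)·0.70^5·0.30^0 = 0.168070
Sum = 0.9692

0.9692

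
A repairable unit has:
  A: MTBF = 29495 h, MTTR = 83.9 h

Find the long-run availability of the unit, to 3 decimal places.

A(A) = MTBF/(MTBF+MTTR) = 29495/(29495+83.9) = 0.997

0.997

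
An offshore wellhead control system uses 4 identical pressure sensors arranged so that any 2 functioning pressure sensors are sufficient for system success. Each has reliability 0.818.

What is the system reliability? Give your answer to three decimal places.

0.979

R = Σ_{i=2}^{4} C(4,i) p^i (1−p)^{4−i} with p = 0.818
C(4,2)·0.818^2·0.182^2 = 0.13298
C(4,3)·0.818^3·0.182^1 = 0.39847
C(4,4)·0.818^4·0.182^0 = 0.44773
Sum = 0.979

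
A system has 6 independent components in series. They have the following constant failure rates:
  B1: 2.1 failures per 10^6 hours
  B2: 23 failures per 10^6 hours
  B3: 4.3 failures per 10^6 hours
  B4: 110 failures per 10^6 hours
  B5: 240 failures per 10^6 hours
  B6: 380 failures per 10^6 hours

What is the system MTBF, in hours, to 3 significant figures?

1320

Series of exponential components: λ_sys = Σ λ_i
λ_sys = 0.0000021 + 0.000023 + 0.0000043 + 0.00011 + 0.00024 + 0.00038 = 7.5940e-04 /h
MTBF = 1 / λ_sys = 1320 h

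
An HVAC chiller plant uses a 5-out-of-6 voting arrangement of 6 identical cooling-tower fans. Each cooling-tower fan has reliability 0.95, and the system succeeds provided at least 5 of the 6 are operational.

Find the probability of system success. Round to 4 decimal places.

0.9672

R = Σ_{i=5}^{6} C(6,i) p^i (1−p)^{6−i} with p = 0.95
C(6,5)·0.95^5·0.05^1 = 0.232134
C(6,6)·0.95^6·0.05^0 = 0.735092
Sum = 0.9672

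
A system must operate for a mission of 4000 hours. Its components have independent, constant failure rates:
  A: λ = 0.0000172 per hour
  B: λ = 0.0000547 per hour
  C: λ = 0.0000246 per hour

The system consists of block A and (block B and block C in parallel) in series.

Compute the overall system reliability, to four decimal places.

0.9163

R(A) = exp(−0.0000172 × 4000) = 0.933513
R(B) = exp(−0.0000547 × 4000) = 0.803482
R(C) = exp(−0.0000246 × 4000) = 0.906286
Parallel (B and C): 1 − (1 − 0.803482)(1 − 0.906286) = 0.981584
Series (A and [0.981584]): 0.933513 × 0.981584 = 0.9163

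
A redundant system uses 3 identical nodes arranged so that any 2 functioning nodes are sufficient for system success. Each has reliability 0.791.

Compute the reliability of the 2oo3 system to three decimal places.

0.887

R = Σ_{i=2}^{3} C(3,i) p^i (1−p)^{3−i} with p = 0.791
C(3,2)·0.791^2·0.209^1 = 0.39230
C(3,3)·0.791^3·0.209^0 = 0.49491
Sum = 0.887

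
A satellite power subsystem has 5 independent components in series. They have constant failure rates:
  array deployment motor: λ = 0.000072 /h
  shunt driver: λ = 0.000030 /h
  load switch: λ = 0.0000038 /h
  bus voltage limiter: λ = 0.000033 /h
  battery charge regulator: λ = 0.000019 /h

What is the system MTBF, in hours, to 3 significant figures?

6340

Series of exponential components: λ_sys = Σ λ_i
λ_sys = 0.000072 + 0.000030 + 0.0000038 + 0.000033 + 0.000019 = 1.5780e-04 /h
MTBF = 1 / λ_sys = 6340 h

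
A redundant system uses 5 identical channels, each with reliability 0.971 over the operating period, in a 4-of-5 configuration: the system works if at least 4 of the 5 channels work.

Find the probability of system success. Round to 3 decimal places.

R = Σ_{i=4}^{5} C(5,i) p^i (1−p)^{5−i} with p = 0.971
C(5,4)·0.971^4·0.029^1 = 0.12890
C(5,5)·0.971^5·0.029^0 = 0.86317
Sum = 0.992

0.992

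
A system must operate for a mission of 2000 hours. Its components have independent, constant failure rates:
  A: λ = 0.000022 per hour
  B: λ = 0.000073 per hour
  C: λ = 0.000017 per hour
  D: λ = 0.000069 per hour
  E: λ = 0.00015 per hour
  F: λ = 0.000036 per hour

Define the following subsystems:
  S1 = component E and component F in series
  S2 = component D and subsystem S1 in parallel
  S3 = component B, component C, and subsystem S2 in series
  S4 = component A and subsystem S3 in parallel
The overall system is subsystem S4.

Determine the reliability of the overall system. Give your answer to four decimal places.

0.9915

R(A) = exp(−0.000022 × 2000) = 0.956954
R(B) = exp(−0.000073 × 2000) = 0.864158
R(C) = exp(−0.000017 × 2000) = 0.966572
R(D) = exp(−0.000069 × 2000) = 0.871099
R(E) = exp(−0.00015 × 2000) = 0.740818
R(F) = exp(−0.000036 × 2000) = 0.930531
Series (E and F): 0.740818 × 0.930531 = 0.689354
Parallel (D and [0.689354]): 1 − (1 − 0.871099)(1 − 0.689354) = 0.959957
Series (B, C, and [0.959957]): 0.864158 × 0.966572 × 0.959957 = 0.801824
Parallel (A and [0.801824]): 1 − (1 − 0.956954)(1 − 0.801824) = 0.9915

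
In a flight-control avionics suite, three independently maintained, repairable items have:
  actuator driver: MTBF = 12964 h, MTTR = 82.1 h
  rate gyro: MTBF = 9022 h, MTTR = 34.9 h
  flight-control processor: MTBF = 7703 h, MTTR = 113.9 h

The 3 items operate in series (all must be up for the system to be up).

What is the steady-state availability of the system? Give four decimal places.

0.9755

A(actuator driver) = MTBF/(MTBF+MTTR) = 12964/(12964+82.1) = 0.993707
A(rate gyro) = MTBF/(MTBF+MTTR) = 9022/(9022+34.9) = 0.996147
A(flight-control processor) = MTBF/(MTBF+MTTR) = 7703/(7703+113.9) = 0.985429
Series availability: 0.993707 × 0.996147 × 0.985429 = 0.9755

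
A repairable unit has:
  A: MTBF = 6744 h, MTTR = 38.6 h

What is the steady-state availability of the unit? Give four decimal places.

A(A) = MTBF/(MTBF+MTTR) = 6744/(6744+38.6) = 0.9943

0.9943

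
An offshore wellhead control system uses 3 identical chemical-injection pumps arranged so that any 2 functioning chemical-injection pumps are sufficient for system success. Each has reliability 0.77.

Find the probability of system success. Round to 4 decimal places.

0.8656

R = Σ_{i=2}^{3} C(3,i) p^i (1−p)^{3−i} with p = 0.77
C(3,2)·0.77^2·0.23^1 = 0.409101
C(3,3)·0.77^3·0.23^0 = 0.456533
Sum = 0.8656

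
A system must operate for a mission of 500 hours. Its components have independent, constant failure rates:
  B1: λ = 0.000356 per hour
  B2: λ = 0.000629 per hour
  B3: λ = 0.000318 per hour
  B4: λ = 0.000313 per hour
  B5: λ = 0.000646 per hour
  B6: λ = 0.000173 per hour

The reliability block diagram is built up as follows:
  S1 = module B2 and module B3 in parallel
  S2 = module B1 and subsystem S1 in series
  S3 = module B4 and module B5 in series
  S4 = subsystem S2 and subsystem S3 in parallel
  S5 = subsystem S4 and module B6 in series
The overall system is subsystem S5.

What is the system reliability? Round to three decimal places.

R(B1) = exp(−0.000356 × 500) = 0.83694
R(B2) = exp(−0.000629 × 500) = 0.73015
R(B3) = exp(−0.000318 × 500) = 0.85300
R(B4) = exp(−0.000313 × 500) = 0.85513
R(B5) = exp(−0.000646 × 500) = 0.72397
R(B6) = exp(−0.000173 × 500) = 0.91714
Parallel (B2 and B3): 1 − (1 − 0.73015)(1 − 0.85300) = 0.96033
Series (B1 and [0.96033]): 0.83694 × 0.96033 = 0.80374
Series (B4 and B5): 0.85513 × 0.72397 = 0.61909
Parallel ([0.80374] and [0.61909]): 1 − (1 − 0.80374)(1 − 0.61909) = 0.92524
Series ([0.92524] and B6): 0.92524 × 0.91714 = 0.849

0.849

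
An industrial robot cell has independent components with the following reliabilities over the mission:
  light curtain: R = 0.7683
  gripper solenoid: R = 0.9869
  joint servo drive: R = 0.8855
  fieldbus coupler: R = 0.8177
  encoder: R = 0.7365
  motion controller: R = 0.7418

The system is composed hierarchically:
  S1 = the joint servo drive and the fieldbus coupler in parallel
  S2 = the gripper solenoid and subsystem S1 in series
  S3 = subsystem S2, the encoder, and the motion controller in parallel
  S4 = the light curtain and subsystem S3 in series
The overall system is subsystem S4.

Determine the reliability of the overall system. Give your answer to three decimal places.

Parallel (joint servo drive and fieldbus coupler): 1 − (1 − 0.88550)(1 − 0.81770) = 0.97913
Series (gripper solenoid and [0.97913]): 0.98690 × 0.97913 = 0.96630
Parallel ([0.96630], encoder, and motion controller): 1 − (1 − 0.96630)(1 − 0.73650)(1 − 0.74180) = 0.99771
Series (light curtain and [0.99771]): 0.76830 × 0.99771 = 0.767

0.767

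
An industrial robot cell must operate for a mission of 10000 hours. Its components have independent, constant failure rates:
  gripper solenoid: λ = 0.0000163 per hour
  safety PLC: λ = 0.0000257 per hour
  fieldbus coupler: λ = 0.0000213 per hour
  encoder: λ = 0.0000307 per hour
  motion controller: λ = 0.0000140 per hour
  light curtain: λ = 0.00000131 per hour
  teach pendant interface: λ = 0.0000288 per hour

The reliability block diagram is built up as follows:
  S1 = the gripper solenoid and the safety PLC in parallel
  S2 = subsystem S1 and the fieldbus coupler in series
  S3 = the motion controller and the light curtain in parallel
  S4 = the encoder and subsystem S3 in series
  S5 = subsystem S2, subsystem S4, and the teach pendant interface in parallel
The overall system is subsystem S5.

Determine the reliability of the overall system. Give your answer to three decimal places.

0.985

R(gripper solenoid) = exp(−0.0000163 × 10000) = 0.84959
R(safety PLC) = exp(−0.0000257 × 10000) = 0.77337
R(fieldbus coupler) = exp(−0.0000213 × 10000) = 0.80816
R(encoder) = exp(−0.0000307 × 10000) = 0.73565
R(motion controller) = exp(−0.0000140 × 10000) = 0.86936
R(light curtain) = exp(−0.00000131 × 10000) = 0.98699
R(teach pendant interface) = exp(−0.0000288 × 10000) = 0.74976
Parallel (gripper solenoid and safety PLC): 1 − (1 − 0.84959)(1 − 0.77337) = 0.96591
Series ([0.96591] and fieldbus coupler): 0.96591 × 0.80816 = 0.78061
Parallel (motion controller and light curtain): 1 − (1 − 0.86936)(1 − 0.98699) = 0.99830
Series (encoder and [0.99830]): 0.73565 × 0.99830 = 0.73440
Parallel ([0.78061], [0.73440], and teach pendant interface): 1 − (1 − 0.78061)(1 − 0.73440)(1 − 0.74976) = 0.985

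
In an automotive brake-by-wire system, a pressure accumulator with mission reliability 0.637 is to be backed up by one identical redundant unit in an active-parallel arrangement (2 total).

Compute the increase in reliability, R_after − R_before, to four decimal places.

0.2312

R_before = 0.637
R_after = 1 − (1 − 0.637)^2 = 0.8682
ΔR = 0.8682 − 0.637 = 0.2312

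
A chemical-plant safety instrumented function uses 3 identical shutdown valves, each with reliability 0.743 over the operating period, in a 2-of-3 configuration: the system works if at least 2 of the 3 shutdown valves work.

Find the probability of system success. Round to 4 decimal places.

0.8358

R = Σ_{i=2}^{3} C(3,i) p^i (1−p)^{3−i} with p = 0.743
C(3,2)·0.743^2·0.257^1 = 0.425630
C(3,3)·0.743^3·0.257^0 = 0.410172
Sum = 0.8358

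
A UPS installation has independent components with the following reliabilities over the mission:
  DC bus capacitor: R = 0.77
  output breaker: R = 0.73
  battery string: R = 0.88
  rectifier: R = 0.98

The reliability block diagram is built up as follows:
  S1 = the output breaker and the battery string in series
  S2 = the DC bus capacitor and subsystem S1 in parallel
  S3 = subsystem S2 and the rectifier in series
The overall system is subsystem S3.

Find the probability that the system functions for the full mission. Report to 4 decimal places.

Series (output breaker and battery string): 0.730000 × 0.880000 = 0.642400
Parallel (DC bus capacitor and [0.642400]): 1 − (1 − 0.770000)(1 − 0.642400) = 0.917752
Series ([0.917752] and rectifier): 0.917752 × 0.980000 = 0.8994

0.8994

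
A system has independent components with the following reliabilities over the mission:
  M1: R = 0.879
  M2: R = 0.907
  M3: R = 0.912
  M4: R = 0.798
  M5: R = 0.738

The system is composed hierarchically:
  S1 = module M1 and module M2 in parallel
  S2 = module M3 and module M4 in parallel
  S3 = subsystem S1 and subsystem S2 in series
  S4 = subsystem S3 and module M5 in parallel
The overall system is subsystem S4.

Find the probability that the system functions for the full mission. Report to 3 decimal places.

0.992

Parallel (M1 and M2): 1 − (1 − 0.87900)(1 − 0.90700) = 0.98875
Parallel (M3 and M4): 1 − (1 − 0.91200)(1 − 0.79800) = 0.98222
Series ([0.98875] and [0.98222]): 0.98875 × 0.98222 = 0.97117
Parallel ([0.97117] and M5): 1 − (1 − 0.97117)(1 − 0.73800) = 0.992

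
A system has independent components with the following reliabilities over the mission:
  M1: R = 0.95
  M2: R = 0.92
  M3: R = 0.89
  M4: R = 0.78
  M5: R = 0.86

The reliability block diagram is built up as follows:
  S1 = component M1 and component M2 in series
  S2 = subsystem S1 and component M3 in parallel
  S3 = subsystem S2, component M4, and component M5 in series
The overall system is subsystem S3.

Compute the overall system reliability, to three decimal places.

0.662

Series (M1 and M2): 0.95000 × 0.92000 = 0.87400
Parallel ([0.87400] and M3): 1 − (1 − 0.87400)(1 − 0.89000) = 0.98614
Series ([0.98614], M4, and M5): 0.98614 × 0.78000 × 0.86000 = 0.662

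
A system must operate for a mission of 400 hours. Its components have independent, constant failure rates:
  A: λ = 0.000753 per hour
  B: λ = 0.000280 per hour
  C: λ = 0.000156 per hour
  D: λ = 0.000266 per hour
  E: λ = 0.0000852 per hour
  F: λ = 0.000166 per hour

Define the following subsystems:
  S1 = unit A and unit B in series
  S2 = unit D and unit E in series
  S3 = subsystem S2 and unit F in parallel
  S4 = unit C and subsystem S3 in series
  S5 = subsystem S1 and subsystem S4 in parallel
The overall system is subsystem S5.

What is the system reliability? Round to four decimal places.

0.9768

R(A) = exp(−0.000753 × 400) = 0.739930
R(B) = exp(−0.000280 × 400) = 0.894044
R(C) = exp(−0.000156 × 400) = 0.939507
R(D) = exp(−0.000266 × 400) = 0.899065
R(E) = exp(−0.0000852 × 400) = 0.966494
R(F) = exp(−0.000166 × 400) = 0.935756
Series (A and B): 0.739930 × 0.894044 = 0.661530
Series (D and E): 0.899065 × 0.966494 = 0.868941
Parallel ([0.868941] and F): 1 − (1 − 0.868941)(1 − 0.935756) = 0.991580
Series (C and [0.991580]): 0.939507 × 0.991580 = 0.931596
Parallel ([0.661530] and [0.931596]): 1 − (1 − 0.661530)(1 − 0.931596) = 0.9768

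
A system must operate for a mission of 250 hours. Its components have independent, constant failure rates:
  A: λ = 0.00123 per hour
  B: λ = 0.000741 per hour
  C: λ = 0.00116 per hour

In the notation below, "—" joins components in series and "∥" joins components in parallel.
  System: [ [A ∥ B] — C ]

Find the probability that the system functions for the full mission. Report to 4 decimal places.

R(A) = exp(−0.00123 × 250) = 0.735283
R(B) = exp(−0.000741 × 250) = 0.830897
R(C) = exp(−0.00116 × 250) = 0.748264
Parallel (A and B): 1 − (1 − 0.735283)(1 − 0.830897) = 0.955236
Series ([0.955236] and C): 0.955236 × 0.748264 = 0.7148

0.7148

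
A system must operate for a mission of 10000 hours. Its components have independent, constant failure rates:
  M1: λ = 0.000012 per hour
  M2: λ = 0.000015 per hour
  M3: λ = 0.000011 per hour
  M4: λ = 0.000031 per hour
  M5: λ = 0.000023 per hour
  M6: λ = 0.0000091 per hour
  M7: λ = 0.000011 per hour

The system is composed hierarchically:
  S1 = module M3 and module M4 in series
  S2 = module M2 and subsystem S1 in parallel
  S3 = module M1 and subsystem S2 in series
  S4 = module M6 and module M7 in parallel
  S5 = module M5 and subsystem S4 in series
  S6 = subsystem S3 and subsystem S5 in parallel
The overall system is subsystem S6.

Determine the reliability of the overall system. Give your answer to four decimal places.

0.9669

R(M1) = exp(−0.000012 × 10000) = 0.886920
R(M2) = exp(−0.000015 × 10000) = 0.860708
R(M3) = exp(−0.000011 × 10000) = 0.895834
R(M4) = exp(−0.000031 × 10000) = 0.733447
R(M5) = exp(−0.000023 × 10000) = 0.794534
R(M6) = exp(−0.0000091 × 10000) = 0.913018
R(M7) = exp(−0.000011 × 10000) = 0.895834
Series (M3 and M4): 0.895834 × 0.733447 = 0.657047
Parallel (M2 and [0.657047]): 1 − (1 − 0.860708)(1 − 0.657047) = 0.952229
Series (M1 and [0.952229]): 0.886920 × 0.952229 = 0.844551
Parallel (M6 and M7): 1 − (1 − 0.913018)(1 − 0.895834) = 0.990939
Series (M5 and [0.990939]): 0.794534 × 0.990939 = 0.787335
Parallel ([0.844551] and [0.787335]): 1 − (1 − 0.844551)(1 − 0.787335) = 0.9669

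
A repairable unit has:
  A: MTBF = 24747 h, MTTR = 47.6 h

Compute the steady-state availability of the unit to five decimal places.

A(A) = MTBF/(MTBF+MTTR) = 24747/(24747+47.6) = 0.99808

0.99808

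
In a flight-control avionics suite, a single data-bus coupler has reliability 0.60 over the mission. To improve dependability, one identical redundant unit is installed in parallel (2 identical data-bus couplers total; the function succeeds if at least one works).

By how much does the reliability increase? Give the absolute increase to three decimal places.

R_before = 0.60
R_after = 1 − (1 − 0.60)^2 = 0.840
ΔR = 0.840 − 0.60 = 0.240

0.240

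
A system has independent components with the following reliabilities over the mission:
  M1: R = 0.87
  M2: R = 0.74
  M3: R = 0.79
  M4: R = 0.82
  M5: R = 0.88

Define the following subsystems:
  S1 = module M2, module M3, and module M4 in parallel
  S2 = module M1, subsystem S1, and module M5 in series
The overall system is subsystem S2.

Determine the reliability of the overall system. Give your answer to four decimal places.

Parallel (M2, M3, and M4): 1 − (1 − 0.740000)(1 − 0.790000)(1 − 0.820000) = 0.990172
Series (M1, [0.990172], and M5): 0.870000 × 0.990172 × 0.880000 = 0.7581

0.7581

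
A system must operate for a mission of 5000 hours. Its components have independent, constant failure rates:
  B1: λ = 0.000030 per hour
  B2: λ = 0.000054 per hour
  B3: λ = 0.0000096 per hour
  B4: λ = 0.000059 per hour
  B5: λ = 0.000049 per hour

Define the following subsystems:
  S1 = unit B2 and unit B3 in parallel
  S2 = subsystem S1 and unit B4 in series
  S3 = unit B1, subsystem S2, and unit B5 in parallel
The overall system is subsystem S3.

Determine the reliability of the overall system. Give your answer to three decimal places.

0.992

R(B1) = exp(−0.000030 × 5000) = 0.86071
R(B2) = exp(−0.000054 × 5000) = 0.76338
R(B3) = exp(−0.0000096 × 5000) = 0.95313
R(B4) = exp(−0.000059 × 5000) = 0.74453
R(B5) = exp(−0.000049 × 5000) = 0.78270
Parallel (B2 and B3): 1 − (1 − 0.76338)(1 − 0.95313) = 0.98891
Series ([0.98891] and B4): 0.98891 × 0.74453 = 0.73627
Parallel (B1, [0.73627], and B5): 1 − (1 − 0.86071)(1 − 0.73627)(1 − 0.78270) = 0.992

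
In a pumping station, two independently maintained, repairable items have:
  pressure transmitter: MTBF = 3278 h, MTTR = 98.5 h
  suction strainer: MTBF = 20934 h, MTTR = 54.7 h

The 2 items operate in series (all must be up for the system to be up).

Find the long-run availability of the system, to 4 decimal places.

A(pressure transmitter) = MTBF/(MTBF+MTTR) = 3278/(3278+98.5) = 0.970828
A(suction strainer) = MTBF/(MTBF+MTTR) = 20934/(20934+54.7) = 0.997394
Series availability: 0.970828 × 0.997394 = 0.9683

0.9683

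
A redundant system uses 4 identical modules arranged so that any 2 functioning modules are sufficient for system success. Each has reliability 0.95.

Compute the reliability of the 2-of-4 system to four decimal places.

0.9995

R = Σ_{i=2}^{4} C(4,i) p^i (1−p)^{4−i} with p = 0.95
C(4,2)·0.95^2·0.05^2 = 0.013538
C(4,3)·0.95^3·0.05^1 = 0.171475
C(4,4)·0.95^4·0.05^0 = 0.814506
Sum = 0.9995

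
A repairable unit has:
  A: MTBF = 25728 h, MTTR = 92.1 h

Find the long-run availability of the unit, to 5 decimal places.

A(A) = MTBF/(MTBF+MTTR) = 25728/(25728+92.1) = 0.99643

0.99643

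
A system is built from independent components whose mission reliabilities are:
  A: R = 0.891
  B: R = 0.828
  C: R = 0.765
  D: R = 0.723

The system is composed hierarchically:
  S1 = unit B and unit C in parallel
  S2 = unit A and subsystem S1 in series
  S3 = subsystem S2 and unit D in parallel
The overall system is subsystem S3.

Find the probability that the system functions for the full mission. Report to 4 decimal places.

0.9598

Parallel (B and C): 1 − (1 − 0.828000)(1 − 0.765000) = 0.959580
Series (A and [0.959580]): 0.891000 × 0.959580 = 0.854986
Parallel ([0.854986] and D): 1 − (1 − 0.854986)(1 − 0.723000) = 0.9598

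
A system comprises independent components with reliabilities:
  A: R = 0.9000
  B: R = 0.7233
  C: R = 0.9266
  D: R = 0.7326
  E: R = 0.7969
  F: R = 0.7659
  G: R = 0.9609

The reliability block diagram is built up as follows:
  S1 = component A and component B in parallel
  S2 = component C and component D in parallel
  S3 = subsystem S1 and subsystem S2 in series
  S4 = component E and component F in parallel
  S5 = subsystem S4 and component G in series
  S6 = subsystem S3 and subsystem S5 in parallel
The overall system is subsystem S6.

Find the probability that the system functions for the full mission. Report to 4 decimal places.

0.9960

Parallel (A and B): 1 − (1 − 0.900000)(1 − 0.723300) = 0.972330
Parallel (C and D): 1 − (1 − 0.926600)(1 − 0.732600) = 0.980373
Series ([0.972330] and [0.980373]): 0.972330 × 0.980373 = 0.953246
Parallel (E and F): 1 − (1 − 0.796900)(1 − 0.765900) = 0.952454
Series ([0.952454] and G): 0.952454 × 0.960900 = 0.915213
Parallel ([0.953246] and [0.915213]): 1 − (1 − 0.953246)(1 − 0.915213) = 0.9960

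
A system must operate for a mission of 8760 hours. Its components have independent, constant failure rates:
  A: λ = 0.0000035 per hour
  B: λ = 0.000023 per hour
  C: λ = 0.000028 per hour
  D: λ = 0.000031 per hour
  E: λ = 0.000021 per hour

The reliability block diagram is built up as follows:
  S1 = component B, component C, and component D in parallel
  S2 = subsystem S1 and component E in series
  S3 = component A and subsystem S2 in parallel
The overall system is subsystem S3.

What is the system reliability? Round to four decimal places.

R(A) = exp(−0.0000035 × 8760) = 0.969805
R(B) = exp(−0.000023 × 8760) = 0.817520
R(C) = exp(−0.000028 × 8760) = 0.782485
R(D) = exp(−0.000031 × 8760) = 0.762190
R(E) = exp(−0.000021 × 8760) = 0.831969
Parallel (B, C, and D): 1 − (1 − 0.817520)(1 − 0.782485)(1 − 0.762190) = 0.990561
Series ([0.990561] and E): 0.990561 × 0.831969 = 0.824116
Parallel (A and [0.824116]): 1 − (1 − 0.969805)(1 − 0.824116) = 0.9947

0.9947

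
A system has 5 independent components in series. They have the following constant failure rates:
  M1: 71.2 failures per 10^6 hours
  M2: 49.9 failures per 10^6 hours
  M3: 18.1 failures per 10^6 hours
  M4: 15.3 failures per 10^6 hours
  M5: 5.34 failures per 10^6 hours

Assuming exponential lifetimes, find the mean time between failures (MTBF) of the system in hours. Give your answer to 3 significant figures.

Series of exponential components: λ_sys = Σ λ_i
λ_sys = 0.0000712 + 0.0000499 + 0.0000181 + 0.0000153 + 0.00000534 = 1.5984e-04 /h
MTBF = 1 / λ_sys = 6260 h

6260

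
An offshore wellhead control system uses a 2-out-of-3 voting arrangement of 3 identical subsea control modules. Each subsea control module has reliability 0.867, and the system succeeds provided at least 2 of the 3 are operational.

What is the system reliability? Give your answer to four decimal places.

0.9516

R = Σ_{i=2}^{3} C(3,i) p^i (1−p)^{3−i} with p = 0.867
C(3,2)·0.867^2·0.133^1 = 0.299924
C(3,3)·0.867^3·0.133^0 = 0.651714
Sum = 0.9516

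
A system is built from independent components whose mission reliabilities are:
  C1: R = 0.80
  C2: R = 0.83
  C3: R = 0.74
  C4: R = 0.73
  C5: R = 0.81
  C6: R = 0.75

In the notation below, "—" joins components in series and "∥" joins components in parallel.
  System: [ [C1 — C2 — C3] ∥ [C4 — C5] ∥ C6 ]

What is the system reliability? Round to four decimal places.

Series (C1, C2, and C3): 0.800000 × 0.830000 × 0.740000 = 0.491360
Series (C4 and C5): 0.730000 × 0.810000 = 0.591300
Parallel ([0.491360], [0.591300], and C6): 1 − (1 − 0.491360)(1 − 0.591300)(1 − 0.750000) = 0.9480

0.9480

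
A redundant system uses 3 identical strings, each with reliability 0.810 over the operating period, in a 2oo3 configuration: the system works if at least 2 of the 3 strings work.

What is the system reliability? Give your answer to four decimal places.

0.9054

R = Σ_{i=2}^{3} C(3,i) p^i (1−p)^{3−i} with p = 0.810
C(3,2)·0.810^2·0.190^1 = 0.373977
C(3,3)·0.810^3·0.190^0 = 0.531441
Sum = 0.9054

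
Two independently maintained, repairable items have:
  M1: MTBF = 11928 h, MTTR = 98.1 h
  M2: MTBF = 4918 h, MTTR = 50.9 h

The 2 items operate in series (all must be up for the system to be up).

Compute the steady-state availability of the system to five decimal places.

A(M1) = MTBF/(MTBF+MTTR) = 11928/(11928+98.1) = 0.991843
A(M2) = MTBF/(MTBF+MTTR) = 4918/(4918+50.9) = 0.989756
Series availability: 0.991843 × 0.989756 = 0.98168

0.98168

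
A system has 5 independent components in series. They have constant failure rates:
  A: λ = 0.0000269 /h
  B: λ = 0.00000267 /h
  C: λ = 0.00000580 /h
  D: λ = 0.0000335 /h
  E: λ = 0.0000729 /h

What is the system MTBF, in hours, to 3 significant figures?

7050

Series of exponential components: λ_sys = Σ λ_i
λ_sys = 0.0000269 + 0.00000267 + 0.00000580 + 0.0000335 + 0.0000729 = 1.4177e-04 /h
MTBF = 1 / λ_sys = 7050 h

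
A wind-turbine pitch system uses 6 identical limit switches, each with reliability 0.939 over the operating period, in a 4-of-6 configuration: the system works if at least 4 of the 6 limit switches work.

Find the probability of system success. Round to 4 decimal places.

0.9961

R = Σ_{i=4}^{6} C(6,i) p^i (1−p)^{6−i} with p = 0.939
C(6,4)·0.939^4·0.061^2 = 0.043392
C(6,5)·0.939^5·0.061^1 = 0.267183
C(6,6)·0.939^6·0.061^0 = 0.685478
Sum = 0.9961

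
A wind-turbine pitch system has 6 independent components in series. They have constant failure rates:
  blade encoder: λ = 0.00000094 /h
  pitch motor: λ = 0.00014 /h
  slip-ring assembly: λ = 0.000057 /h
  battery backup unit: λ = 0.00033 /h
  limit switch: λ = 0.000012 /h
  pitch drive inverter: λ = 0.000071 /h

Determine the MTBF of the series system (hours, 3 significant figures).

Series of exponential components: λ_sys = Σ λ_i
λ_sys = 0.00000094 + 0.00014 + 0.000057 + 0.00033 + 0.000012 + 0.000071 = 6.1094e-04 /h
MTBF = 1 / λ_sys = 1640 h

1640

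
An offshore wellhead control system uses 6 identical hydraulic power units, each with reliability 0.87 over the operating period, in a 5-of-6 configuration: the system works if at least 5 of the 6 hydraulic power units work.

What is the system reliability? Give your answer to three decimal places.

0.822

R = Σ_{i=5}^{6} C(6,i) p^i (1−p)^{6−i} with p = 0.87
C(6,5)·0.87^5·0.13^1 = 0.38877
C(6,6)·0.87^6·0.13^0 = 0.43363
Sum = 0.822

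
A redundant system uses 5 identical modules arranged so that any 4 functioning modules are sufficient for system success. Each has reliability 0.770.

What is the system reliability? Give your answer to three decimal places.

0.675

R = Σ_{i=4}^{5} C(5,i) p^i (1−p)^{5−i} with p = 0.770
C(5,4)·0.770^4·0.230^1 = 0.40426
C(5,5)·0.770^5·0.230^0 = 0.27068
Sum = 0.675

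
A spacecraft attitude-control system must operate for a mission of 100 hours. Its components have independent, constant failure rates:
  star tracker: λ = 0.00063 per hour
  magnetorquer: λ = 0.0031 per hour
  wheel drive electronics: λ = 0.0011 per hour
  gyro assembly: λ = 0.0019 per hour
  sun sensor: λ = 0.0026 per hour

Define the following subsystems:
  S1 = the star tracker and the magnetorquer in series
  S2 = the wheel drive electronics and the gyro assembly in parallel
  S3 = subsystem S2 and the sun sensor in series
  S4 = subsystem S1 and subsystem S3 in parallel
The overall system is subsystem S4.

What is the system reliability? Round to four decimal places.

0.9244

R(star tracker) = exp(−0.00063 × 100) = 0.938943
R(magnetorquer) = exp(−0.0031 × 100) = 0.733447
R(wheel drive electronics) = exp(−0.0011 × 100) = 0.895834
R(gyro assembly) = exp(−0.0019 × 100) = 0.826959
R(sun sensor) = exp(−0.0026 × 100) = 0.771052
Series (star tracker and magnetorquer): 0.938943 × 0.733447 = 0.688665
Parallel (wheel drive electronics and gyro assembly): 1 − (1 − 0.895834)(1 − 0.826959) = 0.981975
Series ([0.981975] and sun sensor): 0.981975 × 0.771052 = 0.757154
Parallel ([0.688665] and [0.757154]): 1 − (1 − 0.688665)(1 − 0.757154) = 0.9244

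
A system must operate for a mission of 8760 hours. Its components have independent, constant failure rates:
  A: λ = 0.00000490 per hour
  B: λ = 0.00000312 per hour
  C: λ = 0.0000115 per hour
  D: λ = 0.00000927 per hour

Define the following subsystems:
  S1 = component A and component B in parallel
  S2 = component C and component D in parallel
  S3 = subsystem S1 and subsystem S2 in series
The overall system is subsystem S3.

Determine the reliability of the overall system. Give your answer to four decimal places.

0.9914

R(A) = exp(−0.00000490 × 8760) = 0.957984
R(B) = exp(−0.00000312 × 8760) = 0.973039
R(C) = exp(−0.0000115 × 8760) = 0.904168
R(D) = exp(−0.00000927 × 8760) = 0.922004
Parallel (A and B): 1 − (1 − 0.957984)(1 − 0.973039) = 0.998867
Parallel (C and D): 1 − (1 − 0.904168)(1 − 0.922004) = 0.992525
Series ([0.998867] and [0.992525]): 0.998867 × 0.992525 = 0.9914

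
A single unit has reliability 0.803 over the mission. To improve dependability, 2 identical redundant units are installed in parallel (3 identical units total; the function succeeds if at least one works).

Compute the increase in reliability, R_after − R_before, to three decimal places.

0.189

R_before = 0.803
R_after = 1 − (1 − 0.803)^3 = 0.992
ΔR = 0.992 − 0.803 = 0.189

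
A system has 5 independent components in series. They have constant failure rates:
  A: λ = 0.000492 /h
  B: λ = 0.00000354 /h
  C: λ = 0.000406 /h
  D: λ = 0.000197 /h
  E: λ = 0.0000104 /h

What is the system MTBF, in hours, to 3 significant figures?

902

Series of exponential components: λ_sys = Σ λ_i
λ_sys = 0.000492 + 0.00000354 + 0.000406 + 0.000197 + 0.0000104 = 1.1089e-03 /h
MTBF = 1 / λ_sys = 902 h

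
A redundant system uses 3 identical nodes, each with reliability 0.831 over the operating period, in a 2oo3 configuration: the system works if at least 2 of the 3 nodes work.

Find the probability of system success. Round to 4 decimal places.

0.9240

R = Σ_{i=2}^{3} C(3,i) p^i (1−p)^{3−i} with p = 0.831
C(3,2)·0.831^2·0.169^1 = 0.350114
C(3,3)·0.831^3·0.169^0 = 0.573856
Sum = 0.9240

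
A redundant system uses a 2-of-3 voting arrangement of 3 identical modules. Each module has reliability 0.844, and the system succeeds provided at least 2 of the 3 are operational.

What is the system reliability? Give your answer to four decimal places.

R = Σ_{i=2}^{3} C(3,i) p^i (1−p)^{3−i} with p = 0.844
C(3,2)·0.844^2·0.156^1 = 0.333373
C(3,3)·0.844^3·0.156^0 = 0.601212
Sum = 0.9346

0.9346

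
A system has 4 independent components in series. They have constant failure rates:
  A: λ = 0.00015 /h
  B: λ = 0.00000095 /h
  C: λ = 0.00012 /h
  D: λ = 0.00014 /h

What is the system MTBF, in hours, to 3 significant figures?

Series of exponential components: λ_sys = Σ λ_i
λ_sys = 0.00015 + 0.00000095 + 0.00012 + 0.00014 = 4.1095e-04 /h
MTBF = 1 / λ_sys = 2430 h

2430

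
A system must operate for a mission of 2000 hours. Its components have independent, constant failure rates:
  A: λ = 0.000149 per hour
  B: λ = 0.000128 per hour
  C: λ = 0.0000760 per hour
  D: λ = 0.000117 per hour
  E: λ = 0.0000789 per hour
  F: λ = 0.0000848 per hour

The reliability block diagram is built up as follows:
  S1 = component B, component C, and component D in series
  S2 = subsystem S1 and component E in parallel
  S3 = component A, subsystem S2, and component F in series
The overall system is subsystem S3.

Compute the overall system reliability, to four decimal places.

R(A) = exp(−0.000149 × 2000) = 0.742301
R(B) = exp(−0.000128 × 2000) = 0.774142
R(C) = exp(−0.0000760 × 2000) = 0.858988
R(D) = exp(−0.000117 × 2000) = 0.791362
R(E) = exp(−0.0000789 × 2000) = 0.854021
R(F) = exp(−0.0000848 × 2000) = 0.844002
Series (B, C, and D): 0.774142 × 0.858988 × 0.791362 = 0.526239
Parallel ([0.526239] and E): 1 − (1 − 0.526239)(1 − 0.854021) = 0.930841
Series (A, [0.930841], and F): 0.742301 × 0.930841 × 0.844002 = 0.5832

0.5832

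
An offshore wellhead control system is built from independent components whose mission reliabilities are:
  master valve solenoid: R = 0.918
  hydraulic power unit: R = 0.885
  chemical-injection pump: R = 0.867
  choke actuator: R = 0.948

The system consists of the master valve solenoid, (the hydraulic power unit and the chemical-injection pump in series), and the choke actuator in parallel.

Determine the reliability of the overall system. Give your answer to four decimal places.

0.9990

Series (hydraulic power unit and chemical-injection pump): 0.885000 × 0.867000 = 0.767295
Parallel (master valve solenoid, [0.767295], and choke actuator): 1 − (1 − 0.918000)(1 − 0.767295)(1 − 0.948000) = 0.9990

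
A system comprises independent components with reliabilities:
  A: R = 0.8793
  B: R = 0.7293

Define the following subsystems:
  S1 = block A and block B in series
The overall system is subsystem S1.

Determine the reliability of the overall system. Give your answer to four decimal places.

0.6413

Series (A and B): 0.879300 × 0.729300 = 0.6413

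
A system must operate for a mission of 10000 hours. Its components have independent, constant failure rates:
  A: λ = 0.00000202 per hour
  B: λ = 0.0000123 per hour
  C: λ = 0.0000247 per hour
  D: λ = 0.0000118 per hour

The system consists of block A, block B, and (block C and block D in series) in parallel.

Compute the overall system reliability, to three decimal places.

R(A) = exp(−0.00000202 × 10000) = 0.98000
R(B) = exp(−0.0000123 × 10000) = 0.88426
R(C) = exp(−0.0000247 × 10000) = 0.78114
R(D) = exp(−0.0000118 × 10000) = 0.88870
Series (C and D): 0.78114 × 0.88870 = 0.69420
Parallel (A, B, and [0.69420]): 1 − (1 − 0.98000)(1 − 0.88426)(1 − 0.69420) = 0.999

0.999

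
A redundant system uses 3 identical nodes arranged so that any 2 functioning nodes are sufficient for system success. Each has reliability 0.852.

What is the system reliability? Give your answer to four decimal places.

0.9408

R = Σ_{i=2}^{3} C(3,i) p^i (1−p)^{3−i} with p = 0.852
C(3,2)·0.852^2·0.148^1 = 0.322301
C(3,3)·0.852^3·0.148^0 = 0.618470
Sum = 0.9408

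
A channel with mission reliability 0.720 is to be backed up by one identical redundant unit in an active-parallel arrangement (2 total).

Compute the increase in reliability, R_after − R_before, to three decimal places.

0.202

R_before = 0.720
R_after = 1 − (1 − 0.720)^2 = 0.922
ΔR = 0.922 − 0.720 = 0.202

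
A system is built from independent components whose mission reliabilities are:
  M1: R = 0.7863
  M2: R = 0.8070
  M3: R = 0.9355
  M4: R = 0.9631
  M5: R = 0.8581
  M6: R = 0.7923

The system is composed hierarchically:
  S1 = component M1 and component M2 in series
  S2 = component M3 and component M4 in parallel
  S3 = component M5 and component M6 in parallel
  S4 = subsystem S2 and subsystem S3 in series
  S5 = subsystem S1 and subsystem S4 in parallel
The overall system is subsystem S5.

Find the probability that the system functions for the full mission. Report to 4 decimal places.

Series (M1 and M2): 0.786300 × 0.807000 = 0.634544
Parallel (M3 and M4): 1 − (1 − 0.935500)(1 − 0.963100) = 0.997620
Parallel (M5 and M6): 1 − (1 − 0.858100)(1 − 0.792300) = 0.970527
Series ([0.997620] and [0.970527]): 0.997620 × 0.970527 = 0.968217
Parallel ([0.634544] and [0.968217]): 1 − (1 − 0.634544)(1 − 0.968217) = 0.9884

0.9884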